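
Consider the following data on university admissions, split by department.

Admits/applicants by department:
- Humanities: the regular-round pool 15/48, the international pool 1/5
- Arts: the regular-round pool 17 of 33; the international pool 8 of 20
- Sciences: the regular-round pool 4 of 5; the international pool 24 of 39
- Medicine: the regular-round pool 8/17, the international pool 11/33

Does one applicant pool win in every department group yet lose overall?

Humanities: the regular-round pool 15/48 = 31.2%, the international pool 1/5 = 20.0% → the regular-round pool
Arts: the regular-round pool 17/33 = 51.5%, the international pool 8/20 = 40.0% → the regular-round pool
Sciences: the regular-round pool 4/5 = 80.0%, the international pool 24/39 = 61.5% → the regular-round pool
Medicine: the regular-round pool 8/17 = 47.1%, the international pool 11/33 = 33.3% → the regular-round pool
Overall: the regular-round pool 44/103 = 42.7%, the international pool 44/97 = 45.4% → the international pool
The regular-round pool wins each department group but the international pool wins overall — the comparison reverses. The regular-round pool's applicants skew toward Humanities, which has a lower base rate.

Yes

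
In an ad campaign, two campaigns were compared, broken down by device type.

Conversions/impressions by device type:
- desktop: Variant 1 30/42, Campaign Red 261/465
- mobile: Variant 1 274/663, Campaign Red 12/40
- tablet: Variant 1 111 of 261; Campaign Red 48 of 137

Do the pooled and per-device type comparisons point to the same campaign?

No

Desktop: Variant 1 30/42 = 71.4%, Campaign Red 261/465 = 56.1% → Variant 1
Mobile: Variant 1 274/663 = 41.3%, Campaign Red 12/40 = 30.0% → Variant 1
Tablet: Variant 1 111/261 = 42.5%, Campaign Red 48/137 = 35.0% → Variant 1
Overall: Variant 1 415/966 = 43.0%, Campaign Red 321/642 = 50.0% → Campaign Red
Variant 1 wins each device group but Campaign Red wins overall — the comparison reverses. Variant 1's impressions skew toward mobile, which has a lower base rate.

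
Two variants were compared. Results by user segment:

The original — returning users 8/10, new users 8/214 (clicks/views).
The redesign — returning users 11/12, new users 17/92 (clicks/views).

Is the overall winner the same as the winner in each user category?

Yes

Returning users: the original 8/10 = 80.0%, the redesign 11/12 = 91.7% → the redesign
New users: the original 8/214 = 3.7%, the redesign 17/92 = 18.5% → the redesign
Overall: the original 16/224 = 7.1%, the redesign 28/104 = 26.9% → the redesign
The redesign wins overall and in every user group — no reversal.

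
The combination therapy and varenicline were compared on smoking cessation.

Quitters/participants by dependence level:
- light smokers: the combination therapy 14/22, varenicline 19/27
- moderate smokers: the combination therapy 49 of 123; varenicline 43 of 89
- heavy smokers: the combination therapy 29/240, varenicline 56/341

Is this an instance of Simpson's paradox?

Light smokers: the combination therapy 14/22 = 63.6%, varenicline 19/27 = 70.4% → varenicline
Moderate smokers: the combination therapy 49/123 = 39.8%, varenicline 43/89 = 48.3% → varenicline
Heavy smokers: the combination therapy 29/240 = 12.1%, varenicline 56/341 = 16.4% → varenicline
Overall: the combination therapy 92/385 = 23.9%, varenicline 118/457 = 25.8% → varenicline
Varenicline wins overall and in every dependence group — no reversal.

No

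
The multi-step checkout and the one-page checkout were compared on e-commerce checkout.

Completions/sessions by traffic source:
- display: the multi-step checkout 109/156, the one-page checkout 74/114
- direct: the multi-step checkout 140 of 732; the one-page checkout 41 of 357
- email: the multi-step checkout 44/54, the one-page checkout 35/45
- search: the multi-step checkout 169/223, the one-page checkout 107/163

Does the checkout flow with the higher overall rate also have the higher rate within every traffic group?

Yes

Display: the multi-step checkout 109/156 = 69.9%, the one-page checkout 74/114 = 64.9% → the multi-step checkout
Direct: the multi-step checkout 140/732 = 19.1%, the one-page checkout 41/357 = 11.5% → the multi-step checkout
Email: the multi-step checkout 44/54 = 81.5%, the one-page checkout 35/45 = 77.8% → the multi-step checkout
Search: the multi-step checkout 169/223 = 75.8%, the one-page checkout 107/163 = 65.6% → the multi-step checkout
Overall: the multi-step checkout 462/1165 = 39.7%, the one-page checkout 257/679 = 37.8% → the multi-step checkout
The multi-step checkout wins overall and in every traffic group — no reversal.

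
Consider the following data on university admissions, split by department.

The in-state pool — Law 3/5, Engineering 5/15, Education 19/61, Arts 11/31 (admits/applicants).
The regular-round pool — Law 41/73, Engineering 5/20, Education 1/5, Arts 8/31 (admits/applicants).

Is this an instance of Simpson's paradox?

Law: the in-state pool 3/5 = 60.0%, the regular-round pool 41/73 = 56.2% → the in-state pool
Engineering: the in-state pool 5/15 = 33.3%, the regular-round pool 5/20 = 25.0% → the in-state pool
Education: the in-state pool 19/61 = 31.1%, the regular-round pool 1/5 = 20.0% → the in-state pool
Arts: the in-state pool 11/31 = 35.5%, the regular-round pool 8/31 = 25.8% → the in-state pool
Overall: the in-state pool 38/112 = 33.9%, the regular-round pool 55/129 = 42.6% → the regular-round pool
The in-state pool wins each department group but the regular-round pool wins overall — the comparison reverses. The in-state pool's applicants skew toward Education, which has a lower base rate.

Yes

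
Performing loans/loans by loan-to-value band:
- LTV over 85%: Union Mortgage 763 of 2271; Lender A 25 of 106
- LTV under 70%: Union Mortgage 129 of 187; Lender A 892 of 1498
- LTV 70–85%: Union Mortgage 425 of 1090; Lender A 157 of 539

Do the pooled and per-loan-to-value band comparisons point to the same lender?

No

LTV over 85%: Union Mortgage 763/2271 = 33.6%, Lender A 25/106 = 23.6% → Union Mortgage
LTV under 70%: Union Mortgage 129/187 = 69.0%, Lender A 892/1498 = 59.5% → Union Mortgage
LTV 70–85%: Union Mortgage 425/1090 = 39.0%, Lender A 157/539 = 29.1% → Union Mortgage
Overall: Union Mortgage 1317/3548 = 37.1%, Lender A 1074/2143 = 50.1% → Lender A
Union Mortgage wins each loan-to-value group but Lender A wins overall — the comparison reverses. Union Mortgage's loans skew toward LTV over 85%, which has a lower base rate.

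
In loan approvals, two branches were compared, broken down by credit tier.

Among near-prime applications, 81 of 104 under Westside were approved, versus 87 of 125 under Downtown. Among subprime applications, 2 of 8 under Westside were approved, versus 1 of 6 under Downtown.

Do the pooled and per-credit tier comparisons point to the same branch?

Yes

Near-prime: Westside 81/104 = 77.9%, Downtown 87/125 = 69.6% → Westside
Subprime: Westside 2/8 = 25.0%, Downtown 1/6 = 16.7% → Westside
Overall: Westside 83/112 = 74.1%, Downtown 88/131 = 67.2% → Westside
Westside wins overall and in every credit group — no reversal.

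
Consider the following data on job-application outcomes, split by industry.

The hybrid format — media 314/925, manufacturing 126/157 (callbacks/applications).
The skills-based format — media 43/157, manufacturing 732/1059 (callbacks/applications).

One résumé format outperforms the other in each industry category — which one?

the hybrid format

Media: the hybrid format 314/925 = 33.9%, the skills-based format 43/157 = 27.4% → the hybrid format
Manufacturing: the hybrid format 126/157 = 80.3%, the skills-based format 732/1059 = 69.1% → the hybrid format
The hybrid format has the higher rate in both groups.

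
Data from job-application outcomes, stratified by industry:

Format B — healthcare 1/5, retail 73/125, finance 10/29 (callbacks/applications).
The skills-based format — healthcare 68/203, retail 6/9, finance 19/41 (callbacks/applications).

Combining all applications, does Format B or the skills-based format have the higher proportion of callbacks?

Format B

Healthcare: Format B 1/5 = 20.0%, the skills-based format 68/203 = 33.5% → the skills-based format
Retail: Format B 73/125 = 58.4%, the skills-based format 6/9 = 66.7% → the skills-based format
Finance: Format B 10/29 = 34.5%, the skills-based format 19/41 = 46.3% → the skills-based format
Overall: Format B 84/159 = 52.8%, the skills-based format 93/253 = 36.8% → Format B
(The skills-based format wins every industry group but Format B wins overall — the skills-based format's applications skew toward the low-rate healthcare group.)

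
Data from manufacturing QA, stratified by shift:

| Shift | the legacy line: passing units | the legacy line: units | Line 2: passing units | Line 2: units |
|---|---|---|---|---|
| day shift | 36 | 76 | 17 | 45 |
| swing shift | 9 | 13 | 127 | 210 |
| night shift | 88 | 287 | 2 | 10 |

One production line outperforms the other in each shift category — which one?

Day shift: the legacy line 36/76 = 47.4%, Line 2 17/45 = 37.8% → the legacy line
Swing shift: the legacy line 9/13 = 69.2%, Line 2 127/210 = 60.5% → the legacy line
Night shift: the legacy line 88/287 = 30.7%, Line 2 2/10 = 20.0% → the legacy line
The legacy line has the higher rate in all 3 groups.

the legacy line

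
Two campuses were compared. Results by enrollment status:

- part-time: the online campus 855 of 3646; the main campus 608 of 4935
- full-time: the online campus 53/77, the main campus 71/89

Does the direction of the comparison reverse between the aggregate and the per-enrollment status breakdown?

No

Part-time: the online campus 855/3646 = 23.5%, the main campus 608/4935 = 12.3% → the online campus
Full-time: the online campus 53/77 = 68.8%, the main campus 71/89 = 79.8% → the main campus
Overall: the online campus 908/3723 = 24.4%, the main campus 679/5024 = 13.5% → the online campus
Neither sweeps: the online campus wins 1 of 2 groups, the main campus wins 1. The online campus wins overall but not every group — no Simpson reversal.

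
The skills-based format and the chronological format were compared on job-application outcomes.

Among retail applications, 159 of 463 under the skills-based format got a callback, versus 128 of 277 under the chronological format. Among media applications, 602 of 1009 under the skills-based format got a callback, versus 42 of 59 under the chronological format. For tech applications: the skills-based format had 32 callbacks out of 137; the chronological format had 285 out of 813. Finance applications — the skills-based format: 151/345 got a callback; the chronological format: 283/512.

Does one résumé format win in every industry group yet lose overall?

Retail: the skills-based format 159/463 = 34.3%, the chronological format 128/277 = 46.2% → the chronological format
Media: the skills-based format 602/1009 = 59.7%, the chronological format 42/59 = 71.2% → the chronological format
Tech: the skills-based format 32/137 = 23.4%, the chronological format 285/813 = 35.1% → the chronological format
Finance: the skills-based format 151/345 = 43.8%, the chronological format 283/512 = 55.3% → the chronological format
Overall: the skills-based format 944/1954 = 48.3%, the chronological format 738/1661 = 44.4% → the skills-based format
The chronological format wins each industry group but the skills-based format wins overall — the comparison reverses. The chronological format's applications skew toward tech, which has a lower base rate.

Yes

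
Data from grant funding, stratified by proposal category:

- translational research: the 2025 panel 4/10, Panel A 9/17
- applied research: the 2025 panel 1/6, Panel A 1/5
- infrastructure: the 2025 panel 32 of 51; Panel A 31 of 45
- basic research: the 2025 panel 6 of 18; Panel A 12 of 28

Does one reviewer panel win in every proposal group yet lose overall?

No

Translational research: the 2025 panel 4/10 = 40.0%, Panel A 9/17 = 52.9% → Panel A
Applied research: the 2025 panel 1/6 = 16.7%, Panel A 1/5 = 20.0% → Panel A
Infrastructure: the 2025 panel 32/51 = 62.7%, Panel A 31/45 = 68.9% → Panel A
Basic research: the 2025 panel 6/18 = 33.3%, Panel A 12/28 = 42.9% → Panel A
Overall: the 2025 panel 43/85 = 50.6%, Panel A 53/95 = 55.8% → Panel A
Panel A wins overall and in every proposal group — no reversal.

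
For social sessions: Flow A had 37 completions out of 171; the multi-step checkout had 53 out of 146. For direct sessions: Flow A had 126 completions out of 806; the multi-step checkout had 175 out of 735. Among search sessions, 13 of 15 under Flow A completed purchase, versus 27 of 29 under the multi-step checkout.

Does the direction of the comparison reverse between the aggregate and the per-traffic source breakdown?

No

Social: Flow A 37/171 = 21.6%, the multi-step checkout 53/146 = 36.3% → the multi-step checkout
Direct: Flow A 126/806 = 15.6%, the multi-step checkout 175/735 = 23.8% → the multi-step checkout
Search: Flow A 13/15 = 86.7%, the multi-step checkout 27/29 = 93.1% → the multi-step checkout
Overall: Flow A 176/992 = 17.7%, the multi-step checkout 255/910 = 28.0% → the multi-step checkout
The multi-step checkout wins overall and in every traffic group — no reversal.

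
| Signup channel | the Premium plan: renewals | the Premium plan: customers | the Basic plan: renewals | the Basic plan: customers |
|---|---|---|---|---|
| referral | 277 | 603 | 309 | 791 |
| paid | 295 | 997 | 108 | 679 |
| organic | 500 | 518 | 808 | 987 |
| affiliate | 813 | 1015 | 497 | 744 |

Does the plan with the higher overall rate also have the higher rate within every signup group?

Referral: the Premium plan 277/603 = 45.9%, the Basic plan 309/791 = 39.1% → the Premium plan
Paid: the Premium plan 295/997 = 29.6%, the Basic plan 108/679 = 15.9% → the Premium plan
Organic: the Premium plan 500/518 = 96.5%, the Basic plan 808/987 = 81.9% → the Premium plan
Affiliate: the Premium plan 813/1015 = 80.1%, the Basic plan 497/744 = 66.8% → the Premium plan
Overall: the Premium plan 1885/3133 = 60.2%, the Basic plan 1722/3201 = 53.8% → the Premium plan
The Premium plan wins overall and in every signup group — no reversal.

Yes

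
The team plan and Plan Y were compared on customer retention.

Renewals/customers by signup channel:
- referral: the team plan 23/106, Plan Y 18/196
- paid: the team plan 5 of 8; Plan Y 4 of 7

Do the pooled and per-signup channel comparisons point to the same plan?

Referral: the team plan 23/106 = 21.7%, Plan Y 18/196 = 9.2% → the team plan
Paid: the team plan 5/8 = 62.5%, Plan Y 4/7 = 57.1% → the team plan
Overall: the team plan 28/114 = 24.6%, Plan Y 22/203 = 10.8% → the team plan
The team plan wins overall and in every signup group — no reversal.

Yes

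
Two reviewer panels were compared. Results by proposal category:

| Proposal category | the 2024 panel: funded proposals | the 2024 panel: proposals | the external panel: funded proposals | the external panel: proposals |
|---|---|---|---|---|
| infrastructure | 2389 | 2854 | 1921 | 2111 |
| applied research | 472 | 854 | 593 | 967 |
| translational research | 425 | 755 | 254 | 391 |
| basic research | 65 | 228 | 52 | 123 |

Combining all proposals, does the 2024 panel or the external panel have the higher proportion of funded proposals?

Infrastructure: the 2024 panel 2389/2854 = 83.7%, the external panel 1921/2111 = 91.0% → the external panel
Applied research: the 2024 panel 472/854 = 55.3%, the external panel 593/967 = 61.3% → the external panel
Translational research: the 2024 panel 425/755 = 56.3%, the external panel 254/391 = 65.0% → the external panel
Basic research: the 2024 panel 65/228 = 28.5%, the external panel 52/123 = 42.3% → the external panel
Overall: the 2024 panel 3351/4691 = 71.4%, the external panel 2820/3592 = 78.5% → the external panel

the external panel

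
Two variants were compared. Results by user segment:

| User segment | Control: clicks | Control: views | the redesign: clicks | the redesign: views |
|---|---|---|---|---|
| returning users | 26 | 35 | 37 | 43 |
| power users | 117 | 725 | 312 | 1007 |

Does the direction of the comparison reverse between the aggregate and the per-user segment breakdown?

No

Returning users: Control 26/35 = 74.3%, the redesign 37/43 = 86.0% → the redesign
Power users: Control 117/725 = 16.1%, the redesign 312/1007 = 31.0% → the redesign
Overall: Control 143/760 = 18.8%, the redesign 349/1050 = 33.2% → the redesign
The redesign wins overall and in every user group — no reversal.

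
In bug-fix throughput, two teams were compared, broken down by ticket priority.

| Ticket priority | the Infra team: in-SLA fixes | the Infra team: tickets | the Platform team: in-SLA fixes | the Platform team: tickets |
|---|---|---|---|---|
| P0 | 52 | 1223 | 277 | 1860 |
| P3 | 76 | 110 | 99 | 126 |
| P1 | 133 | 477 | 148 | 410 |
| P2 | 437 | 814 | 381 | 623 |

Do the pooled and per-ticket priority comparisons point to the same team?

Yes

P0: the Infra team 52/1223 = 4.3%, the Platform team 277/1860 = 14.9% → the Platform team
P3: the Infra team 76/110 = 69.1%, the Platform team 99/126 = 78.6% → the Platform team
P1: the Infra team 133/477 = 27.9%, the Platform team 148/410 = 36.1% → the Platform team
P2: the Infra team 437/814 = 53.7%, the Platform team 381/623 = 61.2% → the Platform team
Overall: the Infra team 698/2624 = 26.6%, the Platform team 905/3019 = 30.0% → the Platform team
The Platform team wins overall and in every ticket group — no reversal.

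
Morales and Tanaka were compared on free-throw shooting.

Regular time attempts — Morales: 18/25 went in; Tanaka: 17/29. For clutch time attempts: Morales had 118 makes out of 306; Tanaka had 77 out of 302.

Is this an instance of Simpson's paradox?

Regular time: Morales 18/25 = 72.0%, Tanaka 17/29 = 58.6% → Morales
Clutch time: Morales 118/306 = 38.6%, Tanaka 77/302 = 25.5% → Morales
Overall: Morales 136/331 = 41.1%, Tanaka 94/331 = 28.4% → Morales
Morales wins overall and in every game group — no reversal.

No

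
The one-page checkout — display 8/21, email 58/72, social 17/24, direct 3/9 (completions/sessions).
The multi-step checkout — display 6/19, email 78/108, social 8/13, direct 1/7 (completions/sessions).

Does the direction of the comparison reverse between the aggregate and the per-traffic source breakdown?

No

Display: the one-page checkout 8/21 = 38.1%, the multi-step checkout 6/19 = 31.6% → the one-page checkout
Email: the one-page checkout 58/72 = 80.6%, the multi-step checkout 78/108 = 72.2% → the one-page checkout
Social: the one-page checkout 17/24 = 70.8%, the multi-step checkout 8/13 = 61.5% → the one-page checkout
Direct: the one-page checkout 3/9 = 33.3%, the multi-step checkout 1/7 = 14.3% → the one-page checkout
Overall: the one-page checkout 86/126 = 68.3%, the multi-step checkout 93/147 = 63.3% → the one-page checkout
The one-page checkout wins overall and in every traffic group — no reversal.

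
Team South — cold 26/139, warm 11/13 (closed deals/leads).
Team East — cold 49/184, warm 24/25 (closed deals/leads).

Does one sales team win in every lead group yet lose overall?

No

Cold: Team South 26/139 = 18.7%, Team East 49/184 = 26.6% → Team East
Warm: Team South 11/13 = 84.6%, Team East 24/25 = 96.0% → Team East
Overall: Team South 37/152 = 24.3%, Team East 73/209 = 34.9% → Team East
Team East wins overall and in every lead group — no reversal.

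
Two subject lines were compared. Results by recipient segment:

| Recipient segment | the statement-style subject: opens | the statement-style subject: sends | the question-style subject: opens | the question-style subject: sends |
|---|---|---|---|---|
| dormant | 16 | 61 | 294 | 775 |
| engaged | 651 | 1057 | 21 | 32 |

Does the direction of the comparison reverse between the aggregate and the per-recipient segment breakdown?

Yes

Dormant: the statement-style subject 16/61 = 26.2%, the question-style subject 294/775 = 37.9% → the question-style subject
Engaged: the statement-style subject 651/1057 = 61.6%, the question-style subject 21/32 = 65.6% → the question-style subject
Overall: the statement-style subject 667/1118 = 59.7%, the question-style subject 315/807 = 39.0% → the statement-style subject
The question-style subject wins each recipient group but the statement-style subject wins overall — the comparison reverses. The question-style subject's sends skew toward dormant, which has a lower base rate.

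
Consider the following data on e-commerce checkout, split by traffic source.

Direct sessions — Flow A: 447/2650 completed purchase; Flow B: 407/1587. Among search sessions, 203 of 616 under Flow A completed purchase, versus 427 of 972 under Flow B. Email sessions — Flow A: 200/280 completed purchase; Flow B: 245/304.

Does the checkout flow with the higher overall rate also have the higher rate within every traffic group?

Yes

Direct: Flow A 447/2650 = 16.9%, Flow B 407/1587 = 25.6% → Flow B
Search: Flow A 203/616 = 33.0%, Flow B 427/972 = 43.9% → Flow B
Email: Flow A 200/280 = 71.4%, Flow B 245/304 = 80.6% → Flow B
Overall: Flow A 850/3546 = 24.0%, Flow B 1079/2863 = 37.7% → Flow B
Flow B wins overall and in every traffic group — no reversal.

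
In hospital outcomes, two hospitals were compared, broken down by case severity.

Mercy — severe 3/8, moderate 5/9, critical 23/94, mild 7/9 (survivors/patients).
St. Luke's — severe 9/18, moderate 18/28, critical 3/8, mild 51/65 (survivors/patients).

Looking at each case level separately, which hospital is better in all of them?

St. Luke's

Severe: Mercy 3/8 = 37.5%, St. Luke's 9/18 = 50.0% → St. Luke's
Moderate: Mercy 5/9 = 55.6%, St. Luke's 18/28 = 64.3% → St. Luke's
Critical: Mercy 23/94 = 24.5%, St. Luke's 3/8 = 37.5% → St. Luke's
Mild: Mercy 7/9 = 77.8%, St. Luke's 51/65 = 78.5% → St. Luke's
St. Luke's has the higher rate in all 4 groups.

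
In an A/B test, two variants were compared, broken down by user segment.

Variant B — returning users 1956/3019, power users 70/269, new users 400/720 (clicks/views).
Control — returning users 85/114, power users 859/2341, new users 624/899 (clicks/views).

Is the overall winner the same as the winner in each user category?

Returning users: Variant B 1956/3019 = 64.8%, Control 85/114 = 74.6% → Control
Power users: Variant B 70/269 = 26.0%, Control 859/2341 = 36.7% → Control
New users: Variant B 400/720 = 55.6%, Control 624/899 = 69.4% → Control
Overall: Variant B 2426/4008 = 60.5%, Control 1568/3354 = 46.8% → Variant B
Control wins each user group but Variant B wins overall — the comparison reverses. Control's views skew toward power users, which has a lower base rate.

No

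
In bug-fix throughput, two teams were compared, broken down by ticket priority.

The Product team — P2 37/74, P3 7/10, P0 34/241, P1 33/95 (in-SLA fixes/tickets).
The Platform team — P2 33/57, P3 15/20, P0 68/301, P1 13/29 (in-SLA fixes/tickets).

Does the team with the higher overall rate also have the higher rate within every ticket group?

P2: the Product team 37/74 = 50.0%, the Platform team 33/57 = 57.9% → the Platform team
P3: the Product team 7/10 = 70.0%, the Platform team 15/20 = 75.0% → the Platform team
P0: the Product team 34/241 = 14.1%, the Platform team 68/301 = 22.6% → the Platform team
P1: the Product team 33/95 = 34.7%, the Platform team 13/29 = 44.8% → the Platform team
Overall: the Product team 111/420 = 26.4%, the Platform team 129/407 = 31.7% → the Platform team
The Platform team wins overall and in every ticket group — no reversal.

Yes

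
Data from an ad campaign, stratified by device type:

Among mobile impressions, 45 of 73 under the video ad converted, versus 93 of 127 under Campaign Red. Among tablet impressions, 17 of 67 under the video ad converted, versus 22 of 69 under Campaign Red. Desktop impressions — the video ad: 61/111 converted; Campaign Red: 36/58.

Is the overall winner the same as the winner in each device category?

Mobile: the video ad 45/73 = 61.6%, Campaign Red 93/127 = 73.2% → Campaign Red
Tablet: the video ad 17/67 = 25.4%, Campaign Red 22/69 = 31.9% → Campaign Red
Desktop: the video ad 61/111 = 55.0%, Campaign Red 36/58 = 62.1% → Campaign Red
Overall: the video ad 123/251 = 49.0%, Campaign Red 151/254 = 59.4% → Campaign Red
Campaign Red wins overall and in every device group — no reversal.

Yes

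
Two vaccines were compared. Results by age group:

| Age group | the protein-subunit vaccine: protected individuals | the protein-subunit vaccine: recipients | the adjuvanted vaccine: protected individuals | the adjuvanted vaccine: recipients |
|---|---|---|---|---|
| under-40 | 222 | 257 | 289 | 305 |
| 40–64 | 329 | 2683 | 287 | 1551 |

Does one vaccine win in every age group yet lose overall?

No

Under-40: the protein-subunit vaccine 222/257 = 86.4%, the adjuvanted vaccine 289/305 = 94.8% → the adjuvanted vaccine
40–64: the protein-subunit vaccine 329/2683 = 12.3%, the adjuvanted vaccine 287/1551 = 18.5% → the adjuvanted vaccine
Overall: the protein-subunit vaccine 551/2940 = 18.7%, the adjuvanted vaccine 576/1856 = 31.0% → the adjuvanted vaccine
The adjuvanted vaccine wins overall and in every age group — no reversal.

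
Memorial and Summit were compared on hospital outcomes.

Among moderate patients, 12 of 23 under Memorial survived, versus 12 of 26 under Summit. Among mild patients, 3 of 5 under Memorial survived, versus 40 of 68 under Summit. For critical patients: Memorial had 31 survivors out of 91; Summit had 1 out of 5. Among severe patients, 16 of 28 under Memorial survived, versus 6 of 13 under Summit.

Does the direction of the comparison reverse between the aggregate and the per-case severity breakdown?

Yes

Moderate: Memorial 12/23 = 52.2%, Summit 12/26 = 46.2% → Memorial
Mild: Memorial 3/5 = 60.0%, Summit 40/68 = 58.8% → Memorial
Critical: Memorial 31/91 = 34.1%, Summit 1/5 = 20.0% → Memorial
Severe: Memorial 16/28 = 57.1%, Summit 6/13 = 46.2% → Memorial
Overall: Memorial 62/147 = 42.2%, Summit 59/112 = 52.7% → Summit
Memorial wins each case group but Summit wins overall — the comparison reverses. Memorial's patients skew toward critical, which has a lower base rate.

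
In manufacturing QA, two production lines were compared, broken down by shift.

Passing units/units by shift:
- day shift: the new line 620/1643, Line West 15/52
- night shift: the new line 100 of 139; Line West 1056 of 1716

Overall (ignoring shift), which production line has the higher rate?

Day shift: the new line 620/1643 = 37.7%, Line West 15/52 = 28.8% → the new line
Night shift: the new line 100/139 = 71.9%, Line West 1056/1716 = 61.5% → the new line
Overall: the new line 720/1782 = 40.4%, Line West 1071/1768 = 60.6% → Line West
(The new line wins every shift group but Line West wins overall — the new line's units skew toward the low-rate day shift group.)

Line West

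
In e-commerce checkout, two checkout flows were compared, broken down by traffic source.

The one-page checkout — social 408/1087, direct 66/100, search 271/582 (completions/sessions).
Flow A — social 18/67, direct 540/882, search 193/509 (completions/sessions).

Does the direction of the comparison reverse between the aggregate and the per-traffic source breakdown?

Yes

Social: the one-page checkout 408/1087 = 37.5%, Flow A 18/67 = 26.9% → the one-page checkout
Direct: the one-page checkout 66/100 = 66.0%, Flow A 540/882 = 61.2% → the one-page checkout
Search: the one-page checkout 271/582 = 46.6%, Flow A 193/509 = 37.9% → the one-page checkout
Overall: the one-page checkout 745/1769 = 42.1%, Flow A 751/1458 = 51.5% → Flow A
The one-page checkout wins each traffic group but Flow A wins overall — the comparison reverses. The one-page checkout's sessions skew toward social, which has a lower base rate.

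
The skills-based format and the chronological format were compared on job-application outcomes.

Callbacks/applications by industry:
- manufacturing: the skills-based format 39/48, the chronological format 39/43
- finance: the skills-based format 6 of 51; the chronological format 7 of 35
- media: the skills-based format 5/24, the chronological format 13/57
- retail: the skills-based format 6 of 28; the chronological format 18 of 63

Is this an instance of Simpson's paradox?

No

Manufacturing: the skills-based format 39/48 = 81.2%, the chronological format 39/43 = 90.7% → the chronological format
Finance: the skills-based format 6/51 = 11.8%, the chronological format 7/35 = 20.0% → the chronological format
Media: the skills-based format 5/24 = 20.8%, the chronological format 13/57 = 22.8% → the chronological format
Retail: the skills-based format 6/28 = 21.4%, the chronological format 18/63 = 28.6% → the chronological format
Overall: the skills-based format 56/151 = 37.1%, the chronological format 77/198 = 38.9% → the chronological format
The chronological format wins overall and in every industry group — no reversal.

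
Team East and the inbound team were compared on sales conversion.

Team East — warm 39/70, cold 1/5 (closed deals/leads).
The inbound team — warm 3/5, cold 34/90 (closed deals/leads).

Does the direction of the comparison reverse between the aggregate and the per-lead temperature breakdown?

Warm: Team East 39/70 = 55.7%, the inbound team 3/5 = 60.0% → the inbound team
Cold: Team East 1/5 = 20.0%, the inbound team 34/90 = 37.8% → the inbound team
Overall: Team East 40/75 = 53.3%, the inbound team 37/95 = 38.9% → Team East
The inbound team wins each lead group but Team East wins overall — the comparison reverses. The inbound team's leads skew toward cold, which has a lower base rate.

Yes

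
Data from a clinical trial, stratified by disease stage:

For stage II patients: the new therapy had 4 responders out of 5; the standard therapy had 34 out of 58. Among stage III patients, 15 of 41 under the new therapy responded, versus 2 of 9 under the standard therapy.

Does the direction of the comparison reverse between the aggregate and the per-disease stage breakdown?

Stage II: the new therapy 4/5 = 80.0%, the standard therapy 34/58 = 58.6% → the new therapy
Stage III: the new therapy 15/41 = 36.6%, the standard therapy 2/9 = 22.2% → the new therapy
Overall: the new therapy 19/46 = 41.3%, the standard therapy 36/67 = 53.7% → the standard therapy
The new therapy wins each disease group but the standard therapy wins overall — the comparison reverses. The new therapy's patients skew toward stage III, which has a lower base rate.

Yes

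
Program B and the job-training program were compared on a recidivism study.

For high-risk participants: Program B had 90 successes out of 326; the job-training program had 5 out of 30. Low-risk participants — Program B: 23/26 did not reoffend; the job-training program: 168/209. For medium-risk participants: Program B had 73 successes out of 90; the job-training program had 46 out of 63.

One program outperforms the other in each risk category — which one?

Program B

High-risk: Program B 90/326 = 27.6%, the job-training program 5/30 = 16.7% → Program B
Low-risk: Program B 23/26 = 88.5%, the job-training program 168/209 = 80.4% → Program B
Medium-risk: Program B 73/90 = 81.1%, the job-training program 46/63 = 73.0% → Program B
Program B has the higher rate in all 3 groups.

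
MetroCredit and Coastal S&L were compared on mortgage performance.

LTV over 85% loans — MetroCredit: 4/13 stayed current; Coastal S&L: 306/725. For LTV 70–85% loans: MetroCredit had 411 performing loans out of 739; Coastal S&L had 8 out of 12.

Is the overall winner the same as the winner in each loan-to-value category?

No

LTV over 85%: MetroCredit 4/13 = 30.8%, Coastal S&L 306/725 = 42.2% → Coastal S&L
LTV 70–85%: MetroCredit 411/739 = 55.6%, Coastal S&L 8/12 = 66.7% → Coastal S&L
Overall: MetroCredit 415/752 = 55.2%, Coastal S&L 314/737 = 42.6% → MetroCredit
Coastal S&L wins each loan-to-value group but MetroCredit wins overall — the comparison reverses. Coastal S&L's loans skew toward LTV over 85%, which has a lower base rate.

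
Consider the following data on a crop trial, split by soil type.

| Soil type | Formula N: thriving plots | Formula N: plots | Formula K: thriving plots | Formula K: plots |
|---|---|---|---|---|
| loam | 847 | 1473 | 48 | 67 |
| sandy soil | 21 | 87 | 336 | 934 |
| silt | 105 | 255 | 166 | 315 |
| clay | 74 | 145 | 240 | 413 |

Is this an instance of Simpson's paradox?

Yes

Loam: Formula N 847/1473 = 57.5%, Formula K 48/67 = 71.6% → Formula K
Sandy soil: Formula N 21/87 = 24.1%, Formula K 336/934 = 36.0% → Formula K
Silt: Formula N 105/255 = 41.2%, Formula K 166/315 = 52.7% → Formula K
Clay: Formula N 74/145 = 51.0%, Formula K 240/413 = 58.1% → Formula K
Overall: Formula N 1047/1960 = 53.4%, Formula K 790/1729 = 45.7% → Formula N
Formula K wins each soil group but Formula N wins overall — the comparison reverses. Formula K's plots skew toward sandy soil, which has a lower base rate.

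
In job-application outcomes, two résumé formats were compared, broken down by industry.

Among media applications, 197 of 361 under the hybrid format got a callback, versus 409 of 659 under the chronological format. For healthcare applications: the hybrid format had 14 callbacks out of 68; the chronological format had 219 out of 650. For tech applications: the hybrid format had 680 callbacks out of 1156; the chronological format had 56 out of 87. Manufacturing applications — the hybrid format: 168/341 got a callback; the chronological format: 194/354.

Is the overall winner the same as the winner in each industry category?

No

Media: the hybrid format 197/361 = 54.6%, the chronological format 409/659 = 62.1% → the chronological format
Healthcare: the hybrid format 14/68 = 20.6%, the chronological format 219/650 = 33.7% → the chronological format
Tech: the hybrid format 680/1156 = 58.8%, the chronological format 56/87 = 64.4% → the chronological format
Manufacturing: the hybrid format 168/341 = 49.3%, the chronological format 194/354 = 54.8% → the chronological format
Overall: the hybrid format 1059/1926 = 55.0%, the chronological format 878/1750 = 50.2% → the hybrid format
The chronological format wins each industry group but the hybrid format wins overall — the comparison reverses. The chronological format's applications skew toward healthcare, which has a lower base rate.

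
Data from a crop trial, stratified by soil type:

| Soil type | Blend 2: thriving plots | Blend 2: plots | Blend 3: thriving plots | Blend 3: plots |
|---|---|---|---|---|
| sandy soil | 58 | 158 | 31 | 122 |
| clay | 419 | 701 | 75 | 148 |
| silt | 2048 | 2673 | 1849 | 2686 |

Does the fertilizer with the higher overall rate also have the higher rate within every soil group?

Sandy soil: Blend 2 58/158 = 36.7%, Blend 3 31/122 = 25.4% → Blend 2
Clay: Blend 2 419/701 = 59.8%, Blend 3 75/148 = 50.7% → Blend 2
Silt: Blend 2 2048/2673 = 76.6%, Blend 3 1849/2686 = 68.8% → Blend 2
Overall: Blend 2 2525/3532 = 71.5%, Blend 3 1955/2956 = 66.1% → Blend 2
Blend 2 wins overall and in every soil group — no reversal.

Yes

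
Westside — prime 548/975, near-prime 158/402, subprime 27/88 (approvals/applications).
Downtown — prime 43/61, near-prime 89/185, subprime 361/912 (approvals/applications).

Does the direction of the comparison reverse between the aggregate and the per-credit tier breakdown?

Yes

Prime: Westside 548/975 = 56.2%, Downtown 43/61 = 70.5% → Downtown
Near-prime: Westside 158/402 = 39.3%, Downtown 89/185 = 48.1% → Downtown
Subprime: Westside 27/88 = 30.7%, Downtown 361/912 = 39.6% → Downtown
Overall: Westside 733/1465 = 50.0%, Downtown 493/1158 = 42.6% → Westside
Downtown wins each credit group but Westside wins overall — the comparison reverses. Downtown's applications skew toward subprime, which has a lower base rate.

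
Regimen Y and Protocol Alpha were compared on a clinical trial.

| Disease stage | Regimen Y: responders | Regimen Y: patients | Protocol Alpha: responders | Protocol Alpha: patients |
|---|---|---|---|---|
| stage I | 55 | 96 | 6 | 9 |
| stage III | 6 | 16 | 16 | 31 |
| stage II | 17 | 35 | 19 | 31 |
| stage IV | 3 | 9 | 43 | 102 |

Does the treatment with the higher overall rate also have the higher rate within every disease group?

Stage I: Regimen Y 55/96 = 57.3%, Protocol Alpha 6/9 = 66.7% → Protocol Alpha
Stage III: Regimen Y 6/16 = 37.5%, Protocol Alpha 16/31 = 51.6% → Protocol Alpha
Stage II: Regimen Y 17/35 = 48.6%, Protocol Alpha 19/31 = 61.3% → Protocol Alpha
Stage IV: Regimen Y 3/9 = 33.3%, Protocol Alpha 43/102 = 42.2% → Protocol Alpha
Overall: Regimen Y 81/156 = 51.9%, Protocol Alpha 84/173 = 48.6% → Regimen Y
Protocol Alpha wins each disease group but Regimen Y wins overall — the comparison reverses. Protocol Alpha's patients skew toward stage IV, which has a lower base rate.

No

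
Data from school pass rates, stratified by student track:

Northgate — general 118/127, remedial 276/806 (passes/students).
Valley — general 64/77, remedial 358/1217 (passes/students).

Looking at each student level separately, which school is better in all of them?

Northgate

General: Northgate 118/127 = 92.9%, Valley 64/77 = 83.1% → Northgate
Remedial: Northgate 276/806 = 34.2%, Valley 358/1217 = 29.4% → Northgate
Northgate has the higher rate in both groups.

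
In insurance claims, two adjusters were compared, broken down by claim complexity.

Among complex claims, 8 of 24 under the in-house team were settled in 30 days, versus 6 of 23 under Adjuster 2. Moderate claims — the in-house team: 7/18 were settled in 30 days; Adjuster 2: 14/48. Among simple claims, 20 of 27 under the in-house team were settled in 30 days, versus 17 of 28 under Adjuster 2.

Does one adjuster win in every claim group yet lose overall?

No

Complex: the in-house team 8/24 = 33.3%, Adjuster 2 6/23 = 26.1% → the in-house team
Moderate: the in-house team 7/18 = 38.9%, Adjuster 2 14/48 = 29.2% → the in-house team
Simple: the in-house team 20/27 = 74.1%, Adjuster 2 17/28 = 60.7% → the in-house team
Overall: the in-house team 35/69 = 50.7%, Adjuster 2 37/99 = 37.4% → the in-house team
The in-house team wins overall and in every claim group — no reversal.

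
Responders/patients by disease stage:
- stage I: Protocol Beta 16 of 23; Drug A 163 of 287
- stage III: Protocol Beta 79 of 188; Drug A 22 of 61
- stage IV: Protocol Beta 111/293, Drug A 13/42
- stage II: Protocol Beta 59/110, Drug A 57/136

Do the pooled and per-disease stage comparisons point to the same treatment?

No

Stage I: Protocol Beta 16/23 = 69.6%, Drug A 163/287 = 56.8% → Protocol Beta
Stage III: Protocol Beta 79/188 = 42.0%, Drug A 22/61 = 36.1% → Protocol Beta
Stage IV: Protocol Beta 111/293 = 37.9%, Drug A 13/42 = 31.0% → Protocol Beta
Stage II: Protocol Beta 59/110 = 53.6%, Drug A 57/136 = 41.9% → Protocol Beta
Overall: Protocol Beta 265/614 = 43.2%, Drug A 255/526 = 48.5% → Drug A
Protocol Beta wins each disease group but Drug A wins overall — the comparison reverses. Protocol Beta's patients skew toward stage IV, which has a lower base rate.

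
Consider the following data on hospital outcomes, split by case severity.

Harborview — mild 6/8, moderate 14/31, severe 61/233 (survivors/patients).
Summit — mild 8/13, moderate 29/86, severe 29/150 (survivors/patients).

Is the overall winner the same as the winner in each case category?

Mild: Harborview 6/8 = 75.0%, Summit 8/13 = 61.5% → Harborview
Moderate: Harborview 14/31 = 45.2%, Summit 29/86 = 33.7% → Harborview
Severe: Harborview 61/233 = 26.2%, Summit 29/150 = 19.3% → Harborview
Overall: Harborview 81/272 = 29.8%, Summit 66/249 = 26.5% → Harborview
Harborview wins overall and in every case group — no reversal.

Yes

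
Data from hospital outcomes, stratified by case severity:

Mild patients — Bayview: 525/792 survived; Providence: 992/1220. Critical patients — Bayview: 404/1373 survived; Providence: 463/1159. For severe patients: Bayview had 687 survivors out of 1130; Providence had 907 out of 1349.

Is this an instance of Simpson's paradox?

Mild: Bayview 525/792 = 66.3%, Providence 992/1220 = 81.3% → Providence
Critical: Bayview 404/1373 = 29.4%, Providence 463/1159 = 39.9% → Providence
Severe: Bayview 687/1130 = 60.8%, Providence 907/1349 = 67.2% → Providence
Overall: Bayview 1616/3295 = 49.0%, Providence 2362/3728 = 63.4% → Providence
Providence wins overall and in every case group — no reversal.

No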